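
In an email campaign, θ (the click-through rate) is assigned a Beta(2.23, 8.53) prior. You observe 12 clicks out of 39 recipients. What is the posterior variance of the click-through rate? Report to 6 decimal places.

The Beta prior is conjugate to a Binomial/Bernoulli likelihood; the update adds successes to α and failures to β.
Posterior: Beta(α+k, β+n−k) = Beta(2.23+12, 8.53+27) = Beta(14.23, 35.53).
Var = αβ/((α+β)²(α+β+1)) = 14.23·35.53/(49.76²·50.76) = 0.004023.

0.004023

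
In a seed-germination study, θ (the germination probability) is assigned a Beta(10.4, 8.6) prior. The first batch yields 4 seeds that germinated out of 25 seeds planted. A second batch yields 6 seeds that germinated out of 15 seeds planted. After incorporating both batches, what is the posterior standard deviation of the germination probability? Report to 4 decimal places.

The Beta prior is conjugate to a Binomial/Bernoulli likelihood; the update adds successes to α and failures to β.
After batch 1: Beta(10.4+4, 8.6+21) = Beta(14.4, 29.6).
After batch 2: Beta(14.4+6, 29.6+9) = Beta(20.4, 38.6).
Var = αβ/((α+β)²(α+β+1)) = 20.4·38.6/(59.0²·60.0) = 0.00377018; SD = √0.00377018 = 0.0614.

0.0614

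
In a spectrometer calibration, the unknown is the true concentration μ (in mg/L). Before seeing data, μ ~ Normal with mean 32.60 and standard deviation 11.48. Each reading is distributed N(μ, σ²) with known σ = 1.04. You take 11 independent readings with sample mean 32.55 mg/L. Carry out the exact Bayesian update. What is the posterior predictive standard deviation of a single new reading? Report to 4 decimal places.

For Normal data with known variance σ², a Normal(μ₀, σ₀²) prior on μ is conjugate. Posterior precision = 1/σ₀² + n/σ²; posterior mean is the precision-weighted average of μ₀ and x̄.
σ₀² = 11.48² = 131.7904, σ² = 1.04² = 1.0816; σ² + n·σ₀² = 1.0816 + 11·131.7904 = 1450.776.
Posterior precision = 1/σ₀² + n/σ² = 1/131.7904 + 11/1.0816 = (σ² + n·σ₀²)/(σ₀²σ²) = 1450.776/(131.7904·1.0816); posterior variance σₙ² = σ₀²σ²/(σ² + n·σ₀²) = 131.7904·1.0816/1450.776 = 0.098254.
Predictive variance for one new observation = σₙ² + σ² = 131.7904·1.0816/1450.776 + 1.0816 = σ²·(σ₀² + 1450.776)/1450.776 = 1.0816·1582.5664/1450.776 = 1.179854; SD = √(1.0816·1582.5664/1450.776) = 1.0862.

1.0862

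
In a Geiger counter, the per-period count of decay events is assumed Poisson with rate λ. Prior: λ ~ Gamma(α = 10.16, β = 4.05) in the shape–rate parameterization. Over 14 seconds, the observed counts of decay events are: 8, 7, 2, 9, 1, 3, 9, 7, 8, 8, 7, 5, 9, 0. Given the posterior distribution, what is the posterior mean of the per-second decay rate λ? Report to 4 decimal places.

5.1612

With a Gamma(shape α, rate β) prior, the Poisson likelihood is conjugate: the posterior is Gamma(α + ΣXᵢ, β + n).
Sum of counts S = 83 over n = 14 seconds.
Posterior: Gamma(α+S, β+n) = Gamma(10.16+83, 4.05+14) = Gamma(93.16, 18.05).
Posterior mean = α/β = 93.16/18.05 = 5.1612.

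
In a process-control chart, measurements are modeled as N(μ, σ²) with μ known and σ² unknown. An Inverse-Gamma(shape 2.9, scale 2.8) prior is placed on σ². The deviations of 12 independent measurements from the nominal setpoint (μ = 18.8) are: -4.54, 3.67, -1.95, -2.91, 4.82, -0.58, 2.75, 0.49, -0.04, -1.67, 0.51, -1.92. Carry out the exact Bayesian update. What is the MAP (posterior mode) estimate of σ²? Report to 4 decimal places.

4.5485

With known mean μ and an Inverse-Gamma(α, β) prior on σ², the Normal likelihood is conjugate: posterior is Inv-Gamma(α + n/2, β + Σ(xᵢ−μ)²/2).
Σ(xᵢ−μ)² = (-4.54)² + (3.67)² + (-1.95)² + (-2.91)² + (4.82)² + (-0.58)² + (2.75)² + (0.49)² + (-0.04)² + (-1.67)² + (0.51)² + (-1.92)² = 84.4595.
Posterior: Inv-Gamma(2.9 + 12/2, 2.8 + 84.4595/2) = Inv-Gamma(8.90, 45.02975).
Mode = β/(α+1) = 45.02975/9.90 = 4.5485.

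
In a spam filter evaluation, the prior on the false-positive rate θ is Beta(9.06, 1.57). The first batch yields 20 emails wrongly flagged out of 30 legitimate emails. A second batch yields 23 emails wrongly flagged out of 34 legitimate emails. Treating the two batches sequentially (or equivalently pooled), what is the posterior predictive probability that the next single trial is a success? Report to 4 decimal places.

The Beta prior is conjugate to a Binomial/Bernoulli likelihood; the update adds successes to α and failures to β.
After batch 1: Beta(9.06+20, 1.57+10) = Beta(29.06, 11.57).
After batch 2: Beta(29.06+23, 11.57+11) = Beta(52.06, 22.57).
For a single future Bernoulli trial, P(success | data) = α/(α+β) = 0.6976.

0.6976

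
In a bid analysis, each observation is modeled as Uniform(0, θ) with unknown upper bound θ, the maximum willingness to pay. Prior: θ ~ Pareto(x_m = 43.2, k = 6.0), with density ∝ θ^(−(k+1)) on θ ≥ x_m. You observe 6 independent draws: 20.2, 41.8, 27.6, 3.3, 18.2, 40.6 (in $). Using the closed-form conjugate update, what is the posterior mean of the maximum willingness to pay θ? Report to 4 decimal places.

47.1273

A Pareto(scale x_m, shape k) prior on the upper bound θ of Uniform(0, θ) is conjugate: posterior is Pareto(max(x_m, max xᵢ), k + n).
Sample maximum = 41.8; prior scale x_m = 43.2 → posterior scale = max = 43.2.
Posterior shape = 6.0 + 6 = 12.0.
E[θ|data] = k·x_m/(k−1) = 12.0·43.2/11.0 = 47.1273.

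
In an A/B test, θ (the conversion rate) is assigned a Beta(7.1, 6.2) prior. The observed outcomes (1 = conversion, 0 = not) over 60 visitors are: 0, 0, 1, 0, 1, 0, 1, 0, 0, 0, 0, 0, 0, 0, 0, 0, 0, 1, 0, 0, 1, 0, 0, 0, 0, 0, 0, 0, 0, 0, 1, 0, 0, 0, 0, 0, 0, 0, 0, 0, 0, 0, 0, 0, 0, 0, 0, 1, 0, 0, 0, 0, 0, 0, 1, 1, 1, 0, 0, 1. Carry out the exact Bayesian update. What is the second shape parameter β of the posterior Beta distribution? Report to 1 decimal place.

The Beta prior is conjugate to a Binomial/Bernoulli likelihood; the update adds successes to α and failures to β.
Posterior: Beta(α+k, β+n−k) = Beta(7.1+11, 6.2+49) = Beta(18.1, 55.2).
Posterior β = 55.2.

55.2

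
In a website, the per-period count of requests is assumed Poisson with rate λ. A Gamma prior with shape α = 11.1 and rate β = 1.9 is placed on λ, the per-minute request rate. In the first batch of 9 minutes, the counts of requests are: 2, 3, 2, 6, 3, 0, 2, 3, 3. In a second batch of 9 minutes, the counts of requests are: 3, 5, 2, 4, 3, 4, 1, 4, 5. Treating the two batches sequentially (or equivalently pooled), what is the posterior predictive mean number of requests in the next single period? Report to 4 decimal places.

With a Gamma(shape α, rate β) prior, the Poisson likelihood is conjugate: the posterior is Gamma(α + ΣXᵢ, β + n).
Batch 1: sum of counts S = 24 over n = 9 minutes.
After batch 1: Gamma(α+S, β+n) = Gamma(11.1+24, 1.9+9) = Gamma(35.1, 10.9).
Batch 2: sum of counts S = 31 over n = 9 minutes.
After batch 2: Gamma(α+S, β+n) = Gamma(35.1+31, 10.9+9) = Gamma(66.1, 19.9).
The predictive distribution for one future period is NegBinom with mean α/β = 3.3216.

3.3216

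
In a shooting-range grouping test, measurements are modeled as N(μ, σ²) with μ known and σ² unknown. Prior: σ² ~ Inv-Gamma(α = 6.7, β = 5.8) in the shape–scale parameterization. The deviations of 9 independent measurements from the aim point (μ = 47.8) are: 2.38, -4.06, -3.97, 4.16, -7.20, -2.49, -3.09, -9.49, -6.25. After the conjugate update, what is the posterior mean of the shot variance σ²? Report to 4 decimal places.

With known mean μ and an Inverse-Gamma(α, β) prior on σ², the Normal likelihood is conjugate: posterior is Inv-Gamma(α + n/2, β + Σ(xᵢ−μ)²/2).
Σ(xᵢ−μ)² = (2.38)² + (-4.06)² + (-3.97)² + (4.16)² + (-7.20)² + (-2.49)² + (-3.09)² + (-9.49)² + (-6.25)² = 251.9253.
Posterior: Inv-Gamma(6.7 + 9/2, 5.8 + 251.9253/2) = Inv-Gamma(11.20, 131.76265).
E[σ²|data] = β/(α−1) = 131.76265/10.20 = 12.9179.

12.9179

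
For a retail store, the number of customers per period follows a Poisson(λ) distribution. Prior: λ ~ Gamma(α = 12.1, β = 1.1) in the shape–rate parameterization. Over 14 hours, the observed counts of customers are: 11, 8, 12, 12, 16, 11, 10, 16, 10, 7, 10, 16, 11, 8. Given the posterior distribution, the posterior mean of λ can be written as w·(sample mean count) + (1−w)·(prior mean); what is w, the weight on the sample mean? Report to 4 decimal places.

With a Gamma(shape α, rate β) prior, the Poisson likelihood is conjugate: the posterior is Gamma(α + ΣXᵢ, β + n).
Posterior mean = (α₀+S)/(β₀+n) = [n/(β₀+n)]·(S/n) + [β₀/(β₀+n)]·(α₀/β₀), so only n and β₀ enter the weight.
Weight on data w = n/(β₀+n) = 14/(1.1+14) = 14/15.1 = 0.9272.

0.9272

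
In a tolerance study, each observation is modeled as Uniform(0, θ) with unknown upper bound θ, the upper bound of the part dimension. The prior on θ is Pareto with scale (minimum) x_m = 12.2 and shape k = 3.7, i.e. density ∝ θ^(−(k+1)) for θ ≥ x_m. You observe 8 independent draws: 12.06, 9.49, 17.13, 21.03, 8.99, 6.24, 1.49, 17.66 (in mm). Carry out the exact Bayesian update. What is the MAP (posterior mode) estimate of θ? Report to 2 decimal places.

A Pareto(scale x_m, shape k) prior on the upper bound θ of Uniform(0, θ) is conjugate: posterior is Pareto(max(x_m, max xᵢ), k + n).
Sample maximum = 21.03; prior scale x_m = 12.2 → posterior scale = max = 21.03.
Posterior shape = 3.7 + 8 = 11.7.
The Pareto density is decreasing on [x_m, ∞), so the mode is x_m = 21.03.

21.03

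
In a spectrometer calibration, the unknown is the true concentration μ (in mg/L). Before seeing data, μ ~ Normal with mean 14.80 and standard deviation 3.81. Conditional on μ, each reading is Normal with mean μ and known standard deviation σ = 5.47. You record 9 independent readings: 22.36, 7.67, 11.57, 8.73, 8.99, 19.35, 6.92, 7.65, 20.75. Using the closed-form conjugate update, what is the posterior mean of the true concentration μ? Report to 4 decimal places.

For Normal data with known variance σ², a Normal(μ₀, σ₀²) prior on μ is conjugate. Posterior precision = 1/σ₀² + n/σ²; posterior mean is the precision-weighted average of μ₀ and x̄.
Σxᵢ = 22.36 + 7.67 + 11.57 + 8.73 + 8.99 + 19.35 + 6.92 + 7.65 + 20.75 = 113.99, so n·x̄ = 113.99.
σ₀² = 3.81² = 14.5161, σ² = 5.47² = 29.9209; σ² + n·σ₀² = 29.9209 + 9·14.5161 = 160.5658.
Posterior mean = (μ₀/σ₀² + n·x̄/σ²)/(1/σ₀² + n/σ²) = (σ²·μ₀ + σ₀²·n·x̄)/(σ² + n·σ₀²) = (29.9209·14.80 + 14.5161·113.99)/160.5658 = 2097.519559/160.5658 = 13.0633.

13.0633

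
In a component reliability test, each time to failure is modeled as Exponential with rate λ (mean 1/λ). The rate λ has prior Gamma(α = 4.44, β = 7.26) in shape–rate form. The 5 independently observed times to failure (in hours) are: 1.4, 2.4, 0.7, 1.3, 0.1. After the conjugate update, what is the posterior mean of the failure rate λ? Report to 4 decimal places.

With a Gamma(shape α, rate β) prior on the exponential rate λ, the posterior after n observations with total T = Σxᵢ is Gamma(α+n, β+T).
Sum of observations T = 5.9 hours; n = 5.
Posterior: Gamma(4.44+5, 7.26+5.9) = Gamma(9.44, 13.16).
Posterior mean of λ = α/β = 9.44/13.16 = 0.7173.

0.7173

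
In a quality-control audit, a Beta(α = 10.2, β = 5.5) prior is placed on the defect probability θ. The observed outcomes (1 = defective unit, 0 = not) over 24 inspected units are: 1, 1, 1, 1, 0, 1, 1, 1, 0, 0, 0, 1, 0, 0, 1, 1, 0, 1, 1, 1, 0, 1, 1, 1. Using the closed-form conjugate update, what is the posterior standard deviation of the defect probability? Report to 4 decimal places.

0.0743

The Beta prior is conjugate to a Binomial/Bernoulli likelihood; the update adds successes to α and failures to β.
Posterior: Beta(α+k, β+n−k) = Beta(10.2+16, 5.5+8) = Beta(26.2, 13.5).
Var = αβ/((α+β)²(α+β+1)) = 26.2·13.5/(39.7²·40.7) = 0.00551391; SD = √0.00551391 = 0.0743.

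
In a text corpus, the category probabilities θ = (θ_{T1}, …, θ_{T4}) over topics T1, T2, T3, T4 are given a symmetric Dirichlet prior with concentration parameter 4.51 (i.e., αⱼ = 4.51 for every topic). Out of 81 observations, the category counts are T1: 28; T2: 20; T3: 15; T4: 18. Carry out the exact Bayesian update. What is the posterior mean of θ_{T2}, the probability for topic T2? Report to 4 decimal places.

The Dirichlet prior is conjugate to the Multinomial likelihood: each posterior αⱼ = prior αⱼ + observed count nⱼ.
Posterior concentration: (32.51, 24.51, 19.51, 22.51), total = 99.04.
E[θ_{T2}|data] = α_{T2}/Σα = 24.51/99.04 = 0.2475.

0.2475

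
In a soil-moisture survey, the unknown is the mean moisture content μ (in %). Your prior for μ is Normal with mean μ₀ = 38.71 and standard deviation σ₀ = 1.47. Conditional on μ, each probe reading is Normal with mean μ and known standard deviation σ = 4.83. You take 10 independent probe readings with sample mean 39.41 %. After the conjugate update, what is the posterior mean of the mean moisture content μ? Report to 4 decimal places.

For Normal data with known variance σ², a Normal(μ₀, σ₀²) prior on μ is conjugate. Posterior precision = 1/σ₀² + n/σ²; posterior mean is the precision-weighted average of μ₀ and x̄.
n·x̄ = 10·39.41 = 394.1.
σ₀² = 1.47² = 2.1609, σ² = 4.83² = 23.3289; σ² + n·σ₀² = 23.3289 + 10·2.1609 = 44.9379.
Posterior mean = (μ₀/σ₀² + n·x̄/σ²)/(1/σ₀² + n/σ²) = (σ²·μ₀ + σ₀²·n·x̄)/(σ² + n·σ₀²) = (23.3289·38.71 + 2.1609·394.1)/44.9379 = 1754.672409/44.9379 = 39.0466.

39.0466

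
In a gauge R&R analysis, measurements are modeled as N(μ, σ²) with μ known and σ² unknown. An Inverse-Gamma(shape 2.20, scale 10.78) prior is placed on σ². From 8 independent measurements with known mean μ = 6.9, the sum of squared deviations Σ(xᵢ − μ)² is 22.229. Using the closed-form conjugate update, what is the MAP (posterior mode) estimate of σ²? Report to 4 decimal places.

3.0409

With known mean μ and an Inverse-Gamma(α, β) prior on σ², the Normal likelihood is conjugate: posterior is Inv-Gamma(α + n/2, β + Σ(xᵢ−μ)²/2).
Posterior: Inv-Gamma(2.20 + 8/2, 10.78 + 22.229/2) = Inv-Gamma(6.20, 21.8945).
Mode = β/(α+1) = 21.8945/7.20 = 3.0409.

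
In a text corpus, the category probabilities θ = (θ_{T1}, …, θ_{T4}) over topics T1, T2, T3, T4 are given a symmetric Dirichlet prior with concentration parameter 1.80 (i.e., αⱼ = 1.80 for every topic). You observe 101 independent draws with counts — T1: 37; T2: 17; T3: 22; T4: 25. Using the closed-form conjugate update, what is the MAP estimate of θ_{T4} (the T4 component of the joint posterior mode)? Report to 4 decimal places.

0.2476

The Dirichlet prior is conjugate to the Multinomial likelihood: each posterior αⱼ = prior αⱼ + observed count nⱼ.
Posterior concentration: (38.80, 18.80, 23.80, 26.80), total = 108.20.
Joint mode component: (α_{T4}−1)/(Σα−K) = 25.80/104.20 = 0.2476.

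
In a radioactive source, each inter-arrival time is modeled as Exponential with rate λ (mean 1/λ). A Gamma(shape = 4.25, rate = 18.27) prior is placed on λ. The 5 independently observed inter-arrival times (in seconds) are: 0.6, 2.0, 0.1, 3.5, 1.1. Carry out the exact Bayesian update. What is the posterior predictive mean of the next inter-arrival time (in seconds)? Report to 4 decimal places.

With a Gamma(shape α, rate β) prior on the exponential rate λ, the posterior after n observations with total T = Σxᵢ is Gamma(α+n, β+T).
Sum of observations T = 7.3 seconds; n = 5.
Posterior: Gamma(4.25+5, 18.27+7.3) = Gamma(9.25, 25.57).
The predictive distribution for the next observation is Lomax; its mean is β/(α−1) = 25.57/8.25 = 3.0994.

3.0994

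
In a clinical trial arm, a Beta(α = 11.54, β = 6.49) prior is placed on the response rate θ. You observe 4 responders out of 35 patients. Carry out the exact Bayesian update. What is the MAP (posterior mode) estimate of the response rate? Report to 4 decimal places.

The Beta prior is conjugate to a Binomial/Bernoulli likelihood; the update adds successes to α and failures to β.
Posterior: Beta(α+k, β+n−k) = Beta(11.54+4, 6.49+31) = Beta(15.54, 37.49).
Mode of Beta(a,b) for a,b>1 is (a−1)/(a+b−2) = 14.54/51.03 = 0.2849.

0.2849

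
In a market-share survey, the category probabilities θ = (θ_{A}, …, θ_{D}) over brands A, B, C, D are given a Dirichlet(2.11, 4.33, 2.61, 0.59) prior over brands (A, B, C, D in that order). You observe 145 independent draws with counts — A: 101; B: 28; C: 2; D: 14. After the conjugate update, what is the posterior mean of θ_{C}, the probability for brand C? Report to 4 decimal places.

0.0298

The Dirichlet prior is conjugate to the Multinomial likelihood: each posterior αⱼ = prior αⱼ + observed count nⱼ.
Posterior concentration: (103.11, 32.33, 4.61, 14.59), total = 154.64.
E[θ_{C}|data] = α_{C}/Σα = 4.61/154.64 = 0.0298.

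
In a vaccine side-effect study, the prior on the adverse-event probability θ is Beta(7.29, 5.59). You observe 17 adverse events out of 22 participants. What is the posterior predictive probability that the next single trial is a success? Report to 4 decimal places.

The Beta prior is conjugate to a Binomial/Bernoulli likelihood; the update adds successes to α and failures to β.
Posterior: Beta(α+k, β+n−k) = Beta(7.29+17, 5.59+5) = Beta(24.29, 10.59).
For a single future Bernoulli trial, P(success | data) = α/(α+β) = 0.6964.

0.6964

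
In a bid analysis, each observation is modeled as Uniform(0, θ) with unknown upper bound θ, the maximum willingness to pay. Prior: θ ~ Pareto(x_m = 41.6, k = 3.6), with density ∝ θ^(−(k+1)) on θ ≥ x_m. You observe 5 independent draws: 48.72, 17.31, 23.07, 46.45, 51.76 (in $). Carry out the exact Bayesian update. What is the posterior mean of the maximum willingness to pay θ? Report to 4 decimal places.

A Pareto(scale x_m, shape k) prior on the upper bound θ of Uniform(0, θ) is conjugate: posterior is Pareto(max(x_m, max xᵢ), k + n).
Sample maximum = 51.76; prior scale x_m = 41.6 → posterior scale = max = 51.76.
Posterior shape = 3.6 + 5 = 8.6.
E[θ|data] = k·x_m/(k−1) = 8.6·51.76/7.6 = 58.5705.

58.5705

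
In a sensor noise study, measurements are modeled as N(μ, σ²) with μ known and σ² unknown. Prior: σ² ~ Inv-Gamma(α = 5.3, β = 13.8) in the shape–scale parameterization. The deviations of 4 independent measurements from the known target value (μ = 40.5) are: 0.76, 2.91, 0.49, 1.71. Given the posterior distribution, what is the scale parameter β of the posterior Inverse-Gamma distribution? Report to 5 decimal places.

With known mean μ and an Inverse-Gamma(α, β) prior on σ², the Normal likelihood is conjugate: posterior is Inv-Gamma(α + n/2, β + Σ(xᵢ−μ)²/2).
Σ(xᵢ−μ)² = (0.76)² + (2.91)² + (0.49)² + (1.71)² = 12.2099.
Posterior: Inv-Gamma(5.3 + 4/2, 13.8 + 12.2099/2) = Inv-Gamma(7.30, 19.90495).
Posterior β = 19.90495.

19.90495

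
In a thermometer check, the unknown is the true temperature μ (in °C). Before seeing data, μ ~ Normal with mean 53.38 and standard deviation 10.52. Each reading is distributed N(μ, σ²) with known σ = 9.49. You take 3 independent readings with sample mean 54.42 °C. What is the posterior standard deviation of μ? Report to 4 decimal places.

4.8595

For Normal data with known variance σ², a Normal(μ₀, σ₀²) prior on μ is conjugate. Posterior precision = 1/σ₀² + n/σ²; posterior mean is the precision-weighted average of μ₀ and x̄.
σ₀² = 10.52² = 110.6704, σ² = 9.49² = 90.0601; σ² + n·σ₀² = 90.0601 + 3·110.6704 = 422.0713.
Posterior precision = 1/σ₀² + n/σ² = 1/110.6704 + 3/90.0601 = (σ² + n·σ₀²)/(σ₀²σ²) = 422.0713/(110.6704·90.0601); posterior variance σₙ² = σ₀²σ²/(σ² + n·σ₀²) = 110.6704·90.0601/422.0713 = 23.614463.
Posterior SD = √σₙ² = √(110.6704·90.0601/422.0713) = 4.8595.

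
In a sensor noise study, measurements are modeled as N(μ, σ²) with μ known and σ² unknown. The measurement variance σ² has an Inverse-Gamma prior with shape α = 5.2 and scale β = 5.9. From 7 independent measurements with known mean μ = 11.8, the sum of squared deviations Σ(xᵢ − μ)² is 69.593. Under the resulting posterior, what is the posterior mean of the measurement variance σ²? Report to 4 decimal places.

5.2853

With known mean μ and an Inverse-Gamma(α, β) prior on σ², the Normal likelihood is conjugate: posterior is Inv-Gamma(α + n/2, β + Σ(xᵢ−μ)²/2).
Posterior: Inv-Gamma(5.2 + 7/2, 5.9 + 69.593/2) = Inv-Gamma(8.70, 40.6965).
E[σ²|data] = β/(α−1) = 40.6965/7.70 = 5.2853.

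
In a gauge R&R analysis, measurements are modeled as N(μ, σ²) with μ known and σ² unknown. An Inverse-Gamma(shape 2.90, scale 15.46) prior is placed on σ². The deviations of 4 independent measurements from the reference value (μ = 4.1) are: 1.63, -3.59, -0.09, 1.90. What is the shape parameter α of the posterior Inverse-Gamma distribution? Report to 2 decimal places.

With known mean μ and an Inverse-Gamma(α, β) prior on σ², the Normal likelihood is conjugate: posterior is Inv-Gamma(α + n/2, β + Σ(xᵢ−μ)²/2).
Σ(xᵢ−μ)² = (1.63)² + (-3.59)² + (-0.09)² + (1.90)² = 19.1631.
Posterior: Inv-Gamma(2.90 + 4/2, 15.46 + 19.1631/2) = Inv-Gamma(4.90, 25.04155).
Posterior α = 4.90.

4.90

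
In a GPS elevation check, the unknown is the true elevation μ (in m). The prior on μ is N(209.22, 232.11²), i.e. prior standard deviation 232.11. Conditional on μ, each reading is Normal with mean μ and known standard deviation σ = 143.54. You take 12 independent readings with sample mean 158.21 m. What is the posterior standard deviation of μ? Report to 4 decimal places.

40.7915

For Normal data with known variance σ², a Normal(μ₀, σ₀²) prior on μ is conjugate. Posterior precision = 1/σ₀² + n/σ²; posterior mean is the precision-weighted average of μ₀ and x̄.
σ₀² = 232.11² = 53875.0521, σ² = 143.54² = 20603.7316; σ² + n·σ₀² = 20603.7316 + 12·53875.0521 = 667104.3568.
Posterior precision = 1/σ₀² + n/σ² = 1/53875.0521 + 12/20603.7316 = (σ² + n·σ₀²)/(σ₀²σ²) = 667104.3568/(53875.0521·20603.7316); posterior variance σₙ² = σ₀²σ²/(σ² + n·σ₀²) = 53875.0521·20603.7316/667104.3568 = 1663.948230.
Posterior SD = √σₙ² = √(53875.0521·20603.7316/667104.3568) = 40.7915.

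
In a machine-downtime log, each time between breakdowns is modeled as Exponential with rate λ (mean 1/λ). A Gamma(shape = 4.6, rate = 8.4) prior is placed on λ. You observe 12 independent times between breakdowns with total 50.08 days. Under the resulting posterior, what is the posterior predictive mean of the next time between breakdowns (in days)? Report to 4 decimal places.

3.7487

With a Gamma(shape α, rate β) prior on the exponential rate λ, the posterior after n observations with total T = Σxᵢ is Gamma(α+n, β+T).
Posterior: Gamma(4.6+12, 8.4+50.08) = Gamma(16.6, 58.48).
The predictive distribution for the next observation is Lomax; its mean is β/(α−1) = 58.48/15.6 = 3.7487.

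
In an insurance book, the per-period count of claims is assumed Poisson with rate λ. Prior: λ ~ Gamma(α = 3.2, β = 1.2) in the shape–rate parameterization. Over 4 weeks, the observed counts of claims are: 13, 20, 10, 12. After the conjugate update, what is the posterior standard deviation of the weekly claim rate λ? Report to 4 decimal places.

1.4671

With a Gamma(shape α, rate β) prior, the Poisson likelihood is conjugate: the posterior is Gamma(α + ΣXᵢ, β + n).
Sum of counts S = 55 over n = 4 weeks.
Posterior: Gamma(α+S, β+n) = Gamma(3.2+55, 1.2+4) = Gamma(58.2, 5.2).
SD = √α/β = √58.2/5.2 = 1.4671.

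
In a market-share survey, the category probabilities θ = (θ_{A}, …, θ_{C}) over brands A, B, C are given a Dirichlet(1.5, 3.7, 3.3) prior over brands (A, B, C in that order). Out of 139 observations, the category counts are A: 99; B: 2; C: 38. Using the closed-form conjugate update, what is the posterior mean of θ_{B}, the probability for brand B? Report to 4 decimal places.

0.0386

The Dirichlet prior is conjugate to the Multinomial likelihood: each posterior αⱼ = prior αⱼ + observed count nⱼ.
Posterior concentration: (100.5, 5.7, 41.3), total = 147.5.
E[θ_{B}|data] = α_{B}/Σα = 5.7/147.5 = 0.0386.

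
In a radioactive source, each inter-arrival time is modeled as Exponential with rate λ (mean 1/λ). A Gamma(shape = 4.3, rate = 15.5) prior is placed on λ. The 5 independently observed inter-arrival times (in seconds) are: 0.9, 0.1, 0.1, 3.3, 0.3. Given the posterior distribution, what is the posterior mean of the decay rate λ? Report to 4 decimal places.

With a Gamma(shape α, rate β) prior on the exponential rate λ, the posterior after n observations with total T = Σxᵢ is Gamma(α+n, β+T).
Sum of observations T = 4.7 seconds; n = 5.
Posterior: Gamma(4.3+5, 15.5+4.7) = Gamma(9.3, 20.2).
Posterior mean of λ = α/β = 9.3/20.2 = 0.4604.

0.4604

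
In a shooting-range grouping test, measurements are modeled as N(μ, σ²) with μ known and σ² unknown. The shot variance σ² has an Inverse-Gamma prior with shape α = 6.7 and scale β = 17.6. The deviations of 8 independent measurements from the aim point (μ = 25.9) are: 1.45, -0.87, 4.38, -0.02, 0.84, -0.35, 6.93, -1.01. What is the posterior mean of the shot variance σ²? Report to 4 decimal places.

With known mean μ and an Inverse-Gamma(α, β) prior on σ², the Normal likelihood is conjugate: posterior is Inv-Gamma(α + n/2, β + Σ(xᵢ−μ)²/2).
Σ(xᵢ−μ)² = (1.45)² + (-0.87)² + (4.38)² + (-0.02)² + (0.84)² + (-0.35)² + (6.93)² + (-1.01)² = 71.9173.
Posterior: Inv-Gamma(6.7 + 8/2, 17.6 + 71.9173/2) = Inv-Gamma(10.70, 53.55865).
E[σ²|data] = β/(α−1) = 53.55865/9.70 = 5.5215.

5.5215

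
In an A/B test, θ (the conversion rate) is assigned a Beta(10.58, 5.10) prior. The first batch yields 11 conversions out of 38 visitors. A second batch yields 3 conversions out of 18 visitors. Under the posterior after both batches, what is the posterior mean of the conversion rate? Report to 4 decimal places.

The Beta prior is conjugate to a Binomial/Bernoulli likelihood; the update adds successes to α and failures to β.
After batch 1: Beta(10.58+11, 5.10+27) = Beta(21.58, 32.10).
After batch 2: Beta(21.58+3, 32.10+15) = Beta(24.58, 47.10).
Posterior mean = α/(α+β) = 24.58/71.68 = 0.3429.

0.3429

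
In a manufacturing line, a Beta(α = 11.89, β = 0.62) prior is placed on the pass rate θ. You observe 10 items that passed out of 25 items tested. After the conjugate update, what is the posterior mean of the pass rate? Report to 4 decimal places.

The Beta prior is conjugate to a Binomial/Bernoulli likelihood; the update adds successes to α and failures to β.
Posterior: Beta(α+k, β+n−k) = Beta(11.89+10, 0.62+15) = Beta(21.89, 15.62).
Posterior mean = α/(α+β) = 21.89/37.51 = 0.5836.

0.5836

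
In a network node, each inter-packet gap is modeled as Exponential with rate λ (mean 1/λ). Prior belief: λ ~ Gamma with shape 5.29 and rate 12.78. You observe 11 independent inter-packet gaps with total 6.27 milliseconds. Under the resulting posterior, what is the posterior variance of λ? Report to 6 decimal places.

0.044888

With a Gamma(shape α, rate β) prior on the exponential rate λ, the posterior after n observations with total T = Σxᵢ is Gamma(α+n, β+T).
Posterior: Gamma(5.29+11, 12.78+6.27) = Gamma(16.29, 19.05).
Var = α/β² = 0.044888.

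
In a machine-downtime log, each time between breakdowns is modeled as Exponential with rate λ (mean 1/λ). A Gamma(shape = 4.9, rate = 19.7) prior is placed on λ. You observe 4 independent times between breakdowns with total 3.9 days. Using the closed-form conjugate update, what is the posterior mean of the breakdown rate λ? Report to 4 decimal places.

With a Gamma(shape α, rate β) prior on the exponential rate λ, the posterior after n observations with total T = Σxᵢ is Gamma(α+n, β+T).
Posterior: Gamma(4.9+4, 19.7+3.9) = Gamma(8.9, 23.6).
Posterior mean of λ = α/β = 8.9/23.6 = 0.3771.

0.3771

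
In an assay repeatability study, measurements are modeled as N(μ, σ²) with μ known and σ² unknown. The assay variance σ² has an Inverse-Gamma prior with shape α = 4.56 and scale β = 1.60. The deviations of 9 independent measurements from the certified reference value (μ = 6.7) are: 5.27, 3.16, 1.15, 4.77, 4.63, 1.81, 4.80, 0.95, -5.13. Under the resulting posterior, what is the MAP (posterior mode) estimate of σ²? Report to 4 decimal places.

6.9586

With known mean μ and an Inverse-Gamma(α, β) prior on σ², the Normal likelihood is conjugate: posterior is Inv-Gamma(α + n/2, β + Σ(xᵢ−μ)²/2).
Σ(xᵢ−μ)² = (5.27)² + (3.16)² + (1.15)² + (4.77)² + (4.63)² + (1.81)² + (4.80)² + (0.95)² + (-5.13)² = 136.8063.
Posterior: Inv-Gamma(4.56 + 9/2, 1.60 + 136.8063/2) = Inv-Gamma(9.06, 70.00315).
Mode = β/(α+1) = 70.00315/10.06 = 6.9586.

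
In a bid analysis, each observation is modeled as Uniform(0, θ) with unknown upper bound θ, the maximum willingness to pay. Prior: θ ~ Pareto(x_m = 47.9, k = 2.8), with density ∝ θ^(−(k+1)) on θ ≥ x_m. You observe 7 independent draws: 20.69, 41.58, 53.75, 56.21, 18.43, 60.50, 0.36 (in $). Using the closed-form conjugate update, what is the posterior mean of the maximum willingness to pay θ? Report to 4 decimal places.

67.3750

A Pareto(scale x_m, shape k) prior on the upper bound θ of Uniform(0, θ) is conjugate: posterior is Pareto(max(x_m, max xᵢ), k + n).
Sample maximum = 60.50; prior scale x_m = 47.9 → posterior scale = max = 60.50.
Posterior shape = 2.8 + 7 = 9.8.
E[θ|data] = k·x_m/(k−1) = 9.8·60.50/8.8 = 67.3750.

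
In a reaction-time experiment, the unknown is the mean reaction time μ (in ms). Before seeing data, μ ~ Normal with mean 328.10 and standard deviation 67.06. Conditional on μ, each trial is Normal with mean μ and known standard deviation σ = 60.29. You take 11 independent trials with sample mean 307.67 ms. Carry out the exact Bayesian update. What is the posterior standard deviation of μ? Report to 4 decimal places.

For Normal data with known variance σ², a Normal(μ₀, σ₀²) prior on μ is conjugate. Posterior precision = 1/σ₀² + n/σ²; posterior mean is the precision-weighted average of μ₀ and x̄.
σ₀² = 67.06² = 4497.0436, σ² = 60.29² = 3634.8841; σ² + n·σ₀² = 3634.8841 + 11·4497.0436 = 53102.3637.
Posterior precision = 1/σ₀² + n/σ² = 1/4497.0436 + 11/3634.8841 = (σ² + n·σ₀²)/(σ₀²σ²) = 53102.3637/(4497.0436·3634.8841); posterior variance σₙ² = σ₀²σ²/(σ² + n·σ₀²) = 4497.0436·3634.8841/53102.3637 = 307.824947.
Posterior SD = √σₙ² = √(4497.0436·3634.8841/53102.3637) = 17.5449.

17.5449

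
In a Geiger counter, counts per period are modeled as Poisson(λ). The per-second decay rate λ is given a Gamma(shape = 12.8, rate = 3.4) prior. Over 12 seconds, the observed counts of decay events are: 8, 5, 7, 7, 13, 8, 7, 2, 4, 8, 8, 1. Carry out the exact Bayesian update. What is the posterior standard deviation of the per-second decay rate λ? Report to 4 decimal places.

0.6188

With a Gamma(shape α, rate β) prior, the Poisson likelihood is conjugate: the posterior is Gamma(α + ΣXᵢ, β + n).
Sum of counts S = 78 over n = 12 seconds.
Posterior: Gamma(α+S, β+n) = Gamma(12.8+78, 3.4+12) = Gamma(90.8, 15.4).
SD = √α/β = √90.8/15.4 = 0.6188.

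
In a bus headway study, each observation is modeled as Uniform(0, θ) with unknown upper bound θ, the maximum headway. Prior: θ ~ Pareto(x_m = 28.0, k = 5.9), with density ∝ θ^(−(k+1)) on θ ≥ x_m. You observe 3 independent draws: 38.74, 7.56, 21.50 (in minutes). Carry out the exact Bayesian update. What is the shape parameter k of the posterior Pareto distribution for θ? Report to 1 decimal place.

8.9

A Pareto(scale x_m, shape k) prior on the upper bound θ of Uniform(0, θ) is conjugate: posterior is Pareto(max(x_m, max xᵢ), k + n).
Sample maximum = 38.74; prior scale x_m = 28.0 → posterior scale = max = 38.74.
Posterior shape = 5.9 + 3 = 8.9.
Posterior shape k = 8.9.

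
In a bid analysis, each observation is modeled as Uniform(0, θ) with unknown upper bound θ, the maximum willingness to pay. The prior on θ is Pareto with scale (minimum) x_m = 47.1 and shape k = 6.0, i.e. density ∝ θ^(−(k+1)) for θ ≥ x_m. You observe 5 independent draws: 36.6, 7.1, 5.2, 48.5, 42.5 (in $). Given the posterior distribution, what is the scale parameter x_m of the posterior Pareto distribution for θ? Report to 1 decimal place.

48.5

A Pareto(scale x_m, shape k) prior on the upper bound θ of Uniform(0, θ) is conjugate: posterior is Pareto(max(x_m, max xᵢ), k + n).
Sample maximum = 48.5; prior scale x_m = 47.1 → posterior scale = max = 48.5.
Posterior shape = 6.0 + 5 = 11.0.
Posterior scale x_m = 48.5.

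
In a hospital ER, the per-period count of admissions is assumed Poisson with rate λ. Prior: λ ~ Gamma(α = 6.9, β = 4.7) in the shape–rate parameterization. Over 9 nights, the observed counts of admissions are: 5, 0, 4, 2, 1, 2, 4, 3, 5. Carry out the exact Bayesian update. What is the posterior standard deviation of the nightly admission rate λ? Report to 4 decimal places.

With a Gamma(shape α, rate β) prior, the Poisson likelihood is conjugate: the posterior is Gamma(α + ΣXᵢ, β + n).
Sum of counts S = 26 over n = 9 nights.
Posterior: Gamma(α+S, β+n) = Gamma(6.9+26, 4.7+9) = Gamma(32.9, 13.7).
SD = √α/β = √32.9/13.7 = 0.4187.

0.4187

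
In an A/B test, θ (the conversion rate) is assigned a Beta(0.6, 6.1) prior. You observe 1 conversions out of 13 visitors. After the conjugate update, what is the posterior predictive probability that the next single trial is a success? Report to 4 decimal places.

0.0812

The Beta prior is conjugate to a Binomial/Bernoulli likelihood; the update adds successes to α and failures to β.
Posterior: Beta(α+k, β+n−k) = Beta(0.6+1, 6.1+12) = Beta(1.6, 18.1).
For a single future Bernoulli trial, P(success | data) = α/(α+β) = 0.0812.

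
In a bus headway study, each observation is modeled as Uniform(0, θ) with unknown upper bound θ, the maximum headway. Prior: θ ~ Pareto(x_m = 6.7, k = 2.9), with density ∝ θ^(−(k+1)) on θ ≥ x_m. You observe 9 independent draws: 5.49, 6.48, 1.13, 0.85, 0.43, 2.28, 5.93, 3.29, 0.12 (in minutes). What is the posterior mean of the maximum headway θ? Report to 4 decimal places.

A Pareto(scale x_m, shape k) prior on the upper bound θ of Uniform(0, θ) is conjugate: posterior is Pareto(max(x_m, max xᵢ), k + n).
Sample maximum = 6.48; prior scale x_m = 6.7 → posterior scale = max = 6.70.
Posterior shape = 2.9 + 9 = 11.9.
E[θ|data] = k·x_m/(k−1) = 11.9·6.70/10.9 = 7.3147.

7.3147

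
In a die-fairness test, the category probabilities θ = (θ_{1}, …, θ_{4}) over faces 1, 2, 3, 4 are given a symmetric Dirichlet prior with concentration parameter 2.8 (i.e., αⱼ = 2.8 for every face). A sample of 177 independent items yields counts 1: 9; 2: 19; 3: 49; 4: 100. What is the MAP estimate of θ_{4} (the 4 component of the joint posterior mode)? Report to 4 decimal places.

0.5527

The Dirichlet prior is conjugate to the Multinomial likelihood: each posterior αⱼ = prior αⱼ + observed count nⱼ.
Posterior concentration: (11.8, 21.8, 51.8, 102.8), total = 188.2.
Joint mode component: (α_{4}−1)/(Σα−K) = 101.8/184.2 = 0.5527.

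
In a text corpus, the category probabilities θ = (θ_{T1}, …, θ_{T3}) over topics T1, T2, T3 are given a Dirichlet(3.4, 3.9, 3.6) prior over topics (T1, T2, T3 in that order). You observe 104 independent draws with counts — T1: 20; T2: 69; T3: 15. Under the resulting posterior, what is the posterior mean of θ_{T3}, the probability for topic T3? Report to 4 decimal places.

The Dirichlet prior is conjugate to the Multinomial likelihood: each posterior αⱼ = prior αⱼ + observed count nⱼ.
Posterior concentration: (23.4, 72.9, 18.6), total = 114.9.
E[θ_{T3}|data] = α_{T3}/Σα = 18.6/114.9 = 0.1619.

0.1619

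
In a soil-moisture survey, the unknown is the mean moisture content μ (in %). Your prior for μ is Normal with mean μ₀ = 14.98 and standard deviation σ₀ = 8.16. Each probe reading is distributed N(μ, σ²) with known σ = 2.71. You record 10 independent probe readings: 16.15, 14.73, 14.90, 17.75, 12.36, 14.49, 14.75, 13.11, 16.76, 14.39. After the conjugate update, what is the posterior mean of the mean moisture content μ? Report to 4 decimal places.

For Normal data with known variance σ², a Normal(μ₀, σ₀²) prior on μ is conjugate. Posterior precision = 1/σ₀² + n/σ²; posterior mean is the precision-weighted average of μ₀ and x̄.
Σxᵢ = 16.15 + 14.73 + 14.90 + 17.75 + 12.36 + 14.49 + 14.75 + 13.11 + 16.76 + 14.39 = 149.39, so n·x̄ = 149.39.
σ₀² = 8.16² = 66.5856, σ² = 2.71² = 7.3441; σ² + n·σ₀² = 7.3441 + 10·66.5856 = 673.2001.
Posterior mean = (μ₀/σ₀² + n·x̄/σ²)/(1/σ₀² + n/σ²) = (σ²·μ₀ + σ₀²·n·x̄)/(σ² + n·σ₀²) = (7.3441·14.98 + 66.5856·149.39)/673.2001 = 10057.237402/673.2001 = 14.9394.

14.9394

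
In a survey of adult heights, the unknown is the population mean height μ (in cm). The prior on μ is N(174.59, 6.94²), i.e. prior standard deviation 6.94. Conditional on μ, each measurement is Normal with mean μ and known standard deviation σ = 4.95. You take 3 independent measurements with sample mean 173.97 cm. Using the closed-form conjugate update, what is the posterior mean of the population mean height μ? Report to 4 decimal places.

For Normal data with known variance σ², a Normal(μ₀, σ₀²) prior on μ is conjugate. Posterior precision = 1/σ₀² + n/σ²; posterior mean is the precision-weighted average of μ₀ and x̄.
n·x̄ = 3·173.97 = 521.91.
σ₀² = 6.94² = 48.1636, σ² = 4.95² = 24.5025; σ² + n·σ₀² = 24.5025 + 3·48.1636 = 168.9933.
Posterior mean = (μ₀/σ₀² + n·x̄/σ²)/(1/σ₀² + n/σ²) = (σ²·μ₀ + σ₀²·n·x̄)/(σ² + n·σ₀²) = (24.5025·174.59 + 48.1636·521.91)/168.9933 = 29414.955951/168.9933 = 174.0599.

174.0599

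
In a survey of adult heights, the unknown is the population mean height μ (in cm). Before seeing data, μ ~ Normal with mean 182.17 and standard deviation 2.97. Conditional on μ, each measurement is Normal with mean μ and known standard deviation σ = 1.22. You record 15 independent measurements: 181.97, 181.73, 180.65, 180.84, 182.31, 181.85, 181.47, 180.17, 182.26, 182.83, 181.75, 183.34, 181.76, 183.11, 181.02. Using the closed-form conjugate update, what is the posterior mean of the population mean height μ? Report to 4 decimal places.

For Normal data with known variance σ², a Normal(μ₀, σ₀²) prior on μ is conjugate. Posterior precision = 1/σ₀² + n/σ²; posterior mean is the precision-weighted average of μ₀ and x̄.
Σxᵢ = 181.97 + 181.73 + 180.65 + 180.84 + 182.31 + 181.85 + 181.47 + 180.17 + 182.26 + 182.83 + 181.75 + 183.34 + 181.76 + 183.11 + 181.02 = 2727.06, so n·x̄ = 2727.06.
σ₀² = 2.97² = 8.8209, σ² = 1.22² = 1.4884; σ² + n·σ₀² = 1.4884 + 15·8.8209 = 133.8019.
Posterior mean = (μ₀/σ₀² + n·x̄/σ²)/(1/σ₀² + n/σ²) = (σ²·μ₀ + σ₀²·n·x̄)/(σ² + n·σ₀²) = (1.4884·182.17 + 8.8209·2727.06)/133.8019 = 24326.265382/133.8019 = 181.8081.

181.8081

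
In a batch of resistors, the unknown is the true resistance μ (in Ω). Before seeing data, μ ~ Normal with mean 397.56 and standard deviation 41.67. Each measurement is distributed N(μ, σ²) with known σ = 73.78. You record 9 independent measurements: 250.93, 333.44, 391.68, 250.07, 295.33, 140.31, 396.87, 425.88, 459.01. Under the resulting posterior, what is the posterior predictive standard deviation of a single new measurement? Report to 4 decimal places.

76.7598

For Normal data with known variance σ², a Normal(μ₀, σ₀²) prior on μ is conjugate. Posterior precision = 1/σ₀² + n/σ²; posterior mean is the precision-weighted average of μ₀ and x̄.
σ₀² = 41.67² = 1736.3889, σ² = 73.78² = 5443.4884; σ² + n·σ₀² = 5443.4884 + 9·1736.3889 = 21070.9885.
Posterior precision = 1/σ₀² + n/σ² = 1/1736.3889 + 9/5443.4884 = (σ² + n·σ₀²)/(σ₀²σ²) = 21070.9885/(1736.3889·5443.4884); posterior variance σₙ² = σ₀²σ²/(σ² + n·σ₀²) = 1736.3889·5443.4884/21070.9885 = 448.579469.
Predictive variance for one new observation = σₙ² + σ² = 1736.3889·5443.4884/21070.9885 + 5443.4884 = σ²·(σ₀² + 21070.9885)/21070.9885 = 5443.4884·22807.3774/21070.9885 = 5892.067869; SD = √(5443.4884·22807.3774/21070.9885) = 76.7598.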